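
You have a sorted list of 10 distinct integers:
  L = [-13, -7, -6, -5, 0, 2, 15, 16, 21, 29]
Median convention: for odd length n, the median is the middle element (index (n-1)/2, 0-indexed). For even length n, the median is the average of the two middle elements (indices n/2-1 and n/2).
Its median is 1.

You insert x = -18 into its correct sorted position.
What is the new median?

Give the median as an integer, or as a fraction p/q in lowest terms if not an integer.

Old list (sorted, length 10): [-13, -7, -6, -5, 0, 2, 15, 16, 21, 29]
Old median = 1
Insert x = -18
Old length even (10). Middle pair: indices 4,5 = 0,2.
New length odd (11). New median = single middle element.
x = -18: 0 elements are < x, 10 elements are > x.
New sorted list: [-18, -13, -7, -6, -5, 0, 2, 15, 16, 21, 29]
New median = 0

Answer: 0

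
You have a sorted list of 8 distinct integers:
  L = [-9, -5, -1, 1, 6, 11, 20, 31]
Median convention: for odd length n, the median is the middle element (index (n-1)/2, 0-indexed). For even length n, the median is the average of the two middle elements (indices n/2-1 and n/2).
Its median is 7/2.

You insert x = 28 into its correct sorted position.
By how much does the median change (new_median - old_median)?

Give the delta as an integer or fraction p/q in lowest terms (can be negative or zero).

Old median = 7/2
After inserting x = 28: new sorted = [-9, -5, -1, 1, 6, 11, 20, 28, 31]
New median = 6
Delta = 6 - 7/2 = 5/2

Answer: 5/2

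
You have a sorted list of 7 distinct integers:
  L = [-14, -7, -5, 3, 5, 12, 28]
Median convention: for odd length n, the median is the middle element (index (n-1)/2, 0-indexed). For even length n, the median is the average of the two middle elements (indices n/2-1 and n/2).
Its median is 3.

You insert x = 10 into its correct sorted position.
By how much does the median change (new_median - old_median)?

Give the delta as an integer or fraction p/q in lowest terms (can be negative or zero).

Answer: 1

Derivation:
Old median = 3
After inserting x = 10: new sorted = [-14, -7, -5, 3, 5, 10, 12, 28]
New median = 4
Delta = 4 - 3 = 1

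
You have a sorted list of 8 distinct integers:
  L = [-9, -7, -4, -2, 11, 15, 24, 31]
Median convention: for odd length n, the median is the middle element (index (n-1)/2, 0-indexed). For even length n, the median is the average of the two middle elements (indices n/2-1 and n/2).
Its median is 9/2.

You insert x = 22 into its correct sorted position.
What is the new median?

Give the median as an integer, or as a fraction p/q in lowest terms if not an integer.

Old list (sorted, length 8): [-9, -7, -4, -2, 11, 15, 24, 31]
Old median = 9/2
Insert x = 22
Old length even (8). Middle pair: indices 3,4 = -2,11.
New length odd (9). New median = single middle element.
x = 22: 6 elements are < x, 2 elements are > x.
New sorted list: [-9, -7, -4, -2, 11, 15, 22, 24, 31]
New median = 11

Answer: 11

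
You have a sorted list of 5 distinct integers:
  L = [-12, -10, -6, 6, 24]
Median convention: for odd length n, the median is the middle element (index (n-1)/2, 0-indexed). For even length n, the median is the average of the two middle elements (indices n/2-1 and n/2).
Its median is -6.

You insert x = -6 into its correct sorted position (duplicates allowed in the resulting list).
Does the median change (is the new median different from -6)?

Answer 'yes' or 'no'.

Answer: no

Derivation:
Old median = -6
Insert x = -6
New median = -6
Changed? no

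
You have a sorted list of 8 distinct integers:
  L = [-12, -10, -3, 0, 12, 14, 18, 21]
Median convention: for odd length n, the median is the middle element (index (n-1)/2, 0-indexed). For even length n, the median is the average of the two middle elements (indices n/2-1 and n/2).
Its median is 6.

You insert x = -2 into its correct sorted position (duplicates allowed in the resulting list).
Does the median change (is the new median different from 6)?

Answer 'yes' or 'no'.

Old median = 6
Insert x = -2
New median = 0
Changed? yes

Answer: yes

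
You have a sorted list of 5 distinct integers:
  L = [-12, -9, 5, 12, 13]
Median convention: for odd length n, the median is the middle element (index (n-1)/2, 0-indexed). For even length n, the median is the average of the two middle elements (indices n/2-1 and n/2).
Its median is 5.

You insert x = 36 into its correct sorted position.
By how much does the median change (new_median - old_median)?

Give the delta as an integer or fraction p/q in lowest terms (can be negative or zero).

Answer: 7/2

Derivation:
Old median = 5
After inserting x = 36: new sorted = [-12, -9, 5, 12, 13, 36]
New median = 17/2
Delta = 17/2 - 5 = 7/2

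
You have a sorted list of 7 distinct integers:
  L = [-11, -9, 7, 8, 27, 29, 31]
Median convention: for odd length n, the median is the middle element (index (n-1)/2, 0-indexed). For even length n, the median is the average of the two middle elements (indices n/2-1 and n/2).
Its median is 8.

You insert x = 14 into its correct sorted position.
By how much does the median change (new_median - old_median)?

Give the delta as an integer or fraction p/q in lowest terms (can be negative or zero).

Old median = 8
After inserting x = 14: new sorted = [-11, -9, 7, 8, 14, 27, 29, 31]
New median = 11
Delta = 11 - 8 = 3

Answer: 3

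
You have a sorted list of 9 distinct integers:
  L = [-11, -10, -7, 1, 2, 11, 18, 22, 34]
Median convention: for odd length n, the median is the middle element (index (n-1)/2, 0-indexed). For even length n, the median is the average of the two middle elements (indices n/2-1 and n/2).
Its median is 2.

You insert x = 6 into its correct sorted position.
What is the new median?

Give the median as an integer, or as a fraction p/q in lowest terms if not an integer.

Old list (sorted, length 9): [-11, -10, -7, 1, 2, 11, 18, 22, 34]
Old median = 2
Insert x = 6
Old length odd (9). Middle was index 4 = 2.
New length even (10). New median = avg of two middle elements.
x = 6: 5 elements are < x, 4 elements are > x.
New sorted list: [-11, -10, -7, 1, 2, 6, 11, 18, 22, 34]
New median = 4

Answer: 4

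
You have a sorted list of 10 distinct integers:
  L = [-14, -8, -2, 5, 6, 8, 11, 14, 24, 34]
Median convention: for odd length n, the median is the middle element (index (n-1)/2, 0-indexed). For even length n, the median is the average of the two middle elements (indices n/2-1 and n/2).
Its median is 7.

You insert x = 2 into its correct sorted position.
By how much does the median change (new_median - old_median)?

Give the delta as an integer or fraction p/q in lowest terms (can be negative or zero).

Answer: -1

Derivation:
Old median = 7
After inserting x = 2: new sorted = [-14, -8, -2, 2, 5, 6, 8, 11, 14, 24, 34]
New median = 6
Delta = 6 - 7 = -1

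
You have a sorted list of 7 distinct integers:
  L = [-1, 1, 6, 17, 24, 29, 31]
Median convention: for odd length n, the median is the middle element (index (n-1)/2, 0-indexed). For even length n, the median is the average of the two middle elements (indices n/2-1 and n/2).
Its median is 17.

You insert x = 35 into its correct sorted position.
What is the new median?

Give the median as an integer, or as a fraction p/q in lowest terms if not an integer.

Answer: 41/2

Derivation:
Old list (sorted, length 7): [-1, 1, 6, 17, 24, 29, 31]
Old median = 17
Insert x = 35
Old length odd (7). Middle was index 3 = 17.
New length even (8). New median = avg of two middle elements.
x = 35: 7 elements are < x, 0 elements are > x.
New sorted list: [-1, 1, 6, 17, 24, 29, 31, 35]
New median = 41/2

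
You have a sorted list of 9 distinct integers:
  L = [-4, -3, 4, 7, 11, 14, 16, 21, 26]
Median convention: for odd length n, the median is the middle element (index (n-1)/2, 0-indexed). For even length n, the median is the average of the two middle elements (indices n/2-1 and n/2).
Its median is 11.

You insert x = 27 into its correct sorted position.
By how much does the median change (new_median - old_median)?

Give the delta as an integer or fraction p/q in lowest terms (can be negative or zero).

Answer: 3/2

Derivation:
Old median = 11
After inserting x = 27: new sorted = [-4, -3, 4, 7, 11, 14, 16, 21, 26, 27]
New median = 25/2
Delta = 25/2 - 11 = 3/2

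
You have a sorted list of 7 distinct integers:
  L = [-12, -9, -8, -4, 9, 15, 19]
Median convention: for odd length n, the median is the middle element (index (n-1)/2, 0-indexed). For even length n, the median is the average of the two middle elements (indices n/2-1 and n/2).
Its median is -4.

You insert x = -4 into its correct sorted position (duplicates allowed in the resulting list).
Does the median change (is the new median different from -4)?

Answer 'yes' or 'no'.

Old median = -4
Insert x = -4
New median = -4
Changed? no

Answer: no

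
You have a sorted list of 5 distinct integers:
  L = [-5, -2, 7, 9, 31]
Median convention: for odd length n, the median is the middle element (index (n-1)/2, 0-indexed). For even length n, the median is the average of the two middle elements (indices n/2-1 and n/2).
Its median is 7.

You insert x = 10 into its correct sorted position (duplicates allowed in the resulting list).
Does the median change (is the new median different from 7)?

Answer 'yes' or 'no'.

Old median = 7
Insert x = 10
New median = 8
Changed? yes

Answer: yes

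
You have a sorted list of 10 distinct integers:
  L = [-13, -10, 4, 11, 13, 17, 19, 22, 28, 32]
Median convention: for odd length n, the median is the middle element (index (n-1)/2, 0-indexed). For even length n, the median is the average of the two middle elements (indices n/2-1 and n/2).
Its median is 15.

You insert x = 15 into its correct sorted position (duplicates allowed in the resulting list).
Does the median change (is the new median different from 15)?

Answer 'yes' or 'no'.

Answer: no

Derivation:
Old median = 15
Insert x = 15
New median = 15
Changed? no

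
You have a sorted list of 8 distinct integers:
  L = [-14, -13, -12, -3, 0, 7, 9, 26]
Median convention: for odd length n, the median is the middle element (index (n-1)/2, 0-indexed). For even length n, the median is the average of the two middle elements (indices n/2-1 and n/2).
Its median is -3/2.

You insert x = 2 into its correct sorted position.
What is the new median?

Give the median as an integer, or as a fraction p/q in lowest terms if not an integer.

Answer: 0

Derivation:
Old list (sorted, length 8): [-14, -13, -12, -3, 0, 7, 9, 26]
Old median = -3/2
Insert x = 2
Old length even (8). Middle pair: indices 3,4 = -3,0.
New length odd (9). New median = single middle element.
x = 2: 5 elements are < x, 3 elements are > x.
New sorted list: [-14, -13, -12, -3, 0, 2, 7, 9, 26]
New median = 0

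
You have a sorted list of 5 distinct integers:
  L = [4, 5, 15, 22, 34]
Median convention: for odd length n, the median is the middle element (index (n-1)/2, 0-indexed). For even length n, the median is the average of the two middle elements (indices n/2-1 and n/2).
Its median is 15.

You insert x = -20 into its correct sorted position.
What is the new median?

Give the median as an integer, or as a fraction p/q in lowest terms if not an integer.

Answer: 10

Derivation:
Old list (sorted, length 5): [4, 5, 15, 22, 34]
Old median = 15
Insert x = -20
Old length odd (5). Middle was index 2 = 15.
New length even (6). New median = avg of two middle elements.
x = -20: 0 elements are < x, 5 elements are > x.
New sorted list: [-20, 4, 5, 15, 22, 34]
New median = 10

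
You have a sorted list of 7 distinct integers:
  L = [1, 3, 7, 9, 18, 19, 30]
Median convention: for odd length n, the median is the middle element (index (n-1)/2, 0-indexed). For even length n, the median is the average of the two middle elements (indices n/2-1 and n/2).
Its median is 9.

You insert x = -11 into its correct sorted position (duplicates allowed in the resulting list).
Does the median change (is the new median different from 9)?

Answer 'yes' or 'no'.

Old median = 9
Insert x = -11
New median = 8
Changed? yes

Answer: yes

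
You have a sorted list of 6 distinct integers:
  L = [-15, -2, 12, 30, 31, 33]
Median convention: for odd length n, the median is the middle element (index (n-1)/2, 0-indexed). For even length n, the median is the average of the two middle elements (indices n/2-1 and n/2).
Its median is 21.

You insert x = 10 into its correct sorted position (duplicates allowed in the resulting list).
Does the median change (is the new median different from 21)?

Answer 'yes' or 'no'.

Answer: yes

Derivation:
Old median = 21
Insert x = 10
New median = 12
Changed? yes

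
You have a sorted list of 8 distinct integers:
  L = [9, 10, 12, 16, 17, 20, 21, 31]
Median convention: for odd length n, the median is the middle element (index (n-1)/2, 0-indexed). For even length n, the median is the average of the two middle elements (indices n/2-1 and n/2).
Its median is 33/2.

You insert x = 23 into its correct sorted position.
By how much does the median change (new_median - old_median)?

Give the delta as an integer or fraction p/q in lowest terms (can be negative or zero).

Old median = 33/2
After inserting x = 23: new sorted = [9, 10, 12, 16, 17, 20, 21, 23, 31]
New median = 17
Delta = 17 - 33/2 = 1/2

Answer: 1/2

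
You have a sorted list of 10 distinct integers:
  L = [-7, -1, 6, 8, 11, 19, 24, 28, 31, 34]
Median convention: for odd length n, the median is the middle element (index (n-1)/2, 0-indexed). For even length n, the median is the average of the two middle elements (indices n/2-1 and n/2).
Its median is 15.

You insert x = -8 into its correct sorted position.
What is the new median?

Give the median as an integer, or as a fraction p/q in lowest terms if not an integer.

Old list (sorted, length 10): [-7, -1, 6, 8, 11, 19, 24, 28, 31, 34]
Old median = 15
Insert x = -8
Old length even (10). Middle pair: indices 4,5 = 11,19.
New length odd (11). New median = single middle element.
x = -8: 0 elements are < x, 10 elements are > x.
New sorted list: [-8, -7, -1, 6, 8, 11, 19, 24, 28, 31, 34]
New median = 11

Answer: 11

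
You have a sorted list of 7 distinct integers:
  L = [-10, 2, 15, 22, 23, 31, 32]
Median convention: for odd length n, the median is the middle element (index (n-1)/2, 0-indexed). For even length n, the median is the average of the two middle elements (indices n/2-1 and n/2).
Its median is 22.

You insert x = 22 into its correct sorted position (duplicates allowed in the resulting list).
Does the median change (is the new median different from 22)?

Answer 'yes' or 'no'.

Old median = 22
Insert x = 22
New median = 22
Changed? no

Answer: no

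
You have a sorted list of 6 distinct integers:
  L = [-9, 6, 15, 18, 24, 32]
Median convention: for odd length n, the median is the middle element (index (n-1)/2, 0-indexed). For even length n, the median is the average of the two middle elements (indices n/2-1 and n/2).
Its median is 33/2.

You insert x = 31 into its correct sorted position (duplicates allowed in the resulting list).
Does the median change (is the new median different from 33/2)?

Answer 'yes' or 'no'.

Answer: yes

Derivation:
Old median = 33/2
Insert x = 31
New median = 18
Changed? yes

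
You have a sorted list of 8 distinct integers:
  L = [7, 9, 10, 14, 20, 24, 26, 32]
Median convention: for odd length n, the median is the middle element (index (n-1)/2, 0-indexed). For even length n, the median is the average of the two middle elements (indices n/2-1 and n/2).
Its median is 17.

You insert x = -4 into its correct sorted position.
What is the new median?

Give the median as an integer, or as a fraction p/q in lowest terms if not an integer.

Old list (sorted, length 8): [7, 9, 10, 14, 20, 24, 26, 32]
Old median = 17
Insert x = -4
Old length even (8). Middle pair: indices 3,4 = 14,20.
New length odd (9). New median = single middle element.
x = -4: 0 elements are < x, 8 elements are > x.
New sorted list: [-4, 7, 9, 10, 14, 20, 24, 26, 32]
New median = 14

Answer: 14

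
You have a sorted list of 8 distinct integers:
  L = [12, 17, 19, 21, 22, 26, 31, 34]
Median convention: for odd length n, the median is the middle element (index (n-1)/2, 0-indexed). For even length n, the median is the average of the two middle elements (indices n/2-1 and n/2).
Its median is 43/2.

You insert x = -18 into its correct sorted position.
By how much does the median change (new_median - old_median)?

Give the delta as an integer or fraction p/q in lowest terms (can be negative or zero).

Answer: -1/2

Derivation:
Old median = 43/2
After inserting x = -18: new sorted = [-18, 12, 17, 19, 21, 22, 26, 31, 34]
New median = 21
Delta = 21 - 43/2 = -1/2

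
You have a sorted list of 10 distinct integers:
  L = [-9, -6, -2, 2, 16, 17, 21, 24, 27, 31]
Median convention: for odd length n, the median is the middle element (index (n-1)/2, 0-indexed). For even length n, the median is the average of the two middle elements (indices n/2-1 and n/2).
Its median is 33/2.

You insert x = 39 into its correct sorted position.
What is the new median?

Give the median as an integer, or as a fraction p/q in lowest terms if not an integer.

Old list (sorted, length 10): [-9, -6, -2, 2, 16, 17, 21, 24, 27, 31]
Old median = 33/2
Insert x = 39
Old length even (10). Middle pair: indices 4,5 = 16,17.
New length odd (11). New median = single middle element.
x = 39: 10 elements are < x, 0 elements are > x.
New sorted list: [-9, -6, -2, 2, 16, 17, 21, 24, 27, 31, 39]
New median = 17

Answer: 17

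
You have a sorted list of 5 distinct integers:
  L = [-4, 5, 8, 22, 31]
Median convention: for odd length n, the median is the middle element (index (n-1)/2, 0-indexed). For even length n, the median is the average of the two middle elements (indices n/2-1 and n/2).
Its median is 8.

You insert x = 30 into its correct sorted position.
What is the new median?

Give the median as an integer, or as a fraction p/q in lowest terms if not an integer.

Old list (sorted, length 5): [-4, 5, 8, 22, 31]
Old median = 8
Insert x = 30
Old length odd (5). Middle was index 2 = 8.
New length even (6). New median = avg of two middle elements.
x = 30: 4 elements are < x, 1 elements are > x.
New sorted list: [-4, 5, 8, 22, 30, 31]
New median = 15

Answer: 15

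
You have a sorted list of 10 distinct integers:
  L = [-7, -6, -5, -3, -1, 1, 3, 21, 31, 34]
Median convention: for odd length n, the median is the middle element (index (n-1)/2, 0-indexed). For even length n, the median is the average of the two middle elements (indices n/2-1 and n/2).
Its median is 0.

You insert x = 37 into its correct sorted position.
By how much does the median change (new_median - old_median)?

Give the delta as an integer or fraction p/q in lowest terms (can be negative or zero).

Answer: 1

Derivation:
Old median = 0
After inserting x = 37: new sorted = [-7, -6, -5, -3, -1, 1, 3, 21, 31, 34, 37]
New median = 1
Delta = 1 - 0 = 1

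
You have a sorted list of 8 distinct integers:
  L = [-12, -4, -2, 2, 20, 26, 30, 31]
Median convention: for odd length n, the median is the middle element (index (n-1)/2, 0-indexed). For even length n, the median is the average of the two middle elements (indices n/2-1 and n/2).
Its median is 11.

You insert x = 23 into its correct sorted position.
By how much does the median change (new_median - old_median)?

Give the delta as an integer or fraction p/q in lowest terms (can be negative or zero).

Old median = 11
After inserting x = 23: new sorted = [-12, -4, -2, 2, 20, 23, 26, 30, 31]
New median = 20
Delta = 20 - 11 = 9

Answer: 9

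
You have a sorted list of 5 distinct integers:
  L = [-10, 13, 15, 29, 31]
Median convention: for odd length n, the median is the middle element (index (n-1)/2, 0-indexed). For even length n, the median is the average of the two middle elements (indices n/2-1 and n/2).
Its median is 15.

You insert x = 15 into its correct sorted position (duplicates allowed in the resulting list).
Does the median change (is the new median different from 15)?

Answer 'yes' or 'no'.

Old median = 15
Insert x = 15
New median = 15
Changed? no

Answer: no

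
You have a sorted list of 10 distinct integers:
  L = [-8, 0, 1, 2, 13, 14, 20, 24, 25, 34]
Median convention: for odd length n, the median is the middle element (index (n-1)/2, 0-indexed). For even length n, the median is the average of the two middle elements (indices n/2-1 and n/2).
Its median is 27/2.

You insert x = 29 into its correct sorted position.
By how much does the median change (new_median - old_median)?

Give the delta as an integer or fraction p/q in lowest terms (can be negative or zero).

Old median = 27/2
After inserting x = 29: new sorted = [-8, 0, 1, 2, 13, 14, 20, 24, 25, 29, 34]
New median = 14
Delta = 14 - 27/2 = 1/2

Answer: 1/2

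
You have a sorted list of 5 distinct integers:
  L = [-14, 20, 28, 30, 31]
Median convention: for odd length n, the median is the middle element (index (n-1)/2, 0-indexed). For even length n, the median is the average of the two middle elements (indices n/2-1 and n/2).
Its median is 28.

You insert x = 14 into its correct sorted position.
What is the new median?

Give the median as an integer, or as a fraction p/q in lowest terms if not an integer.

Answer: 24

Derivation:
Old list (sorted, length 5): [-14, 20, 28, 30, 31]
Old median = 28
Insert x = 14
Old length odd (5). Middle was index 2 = 28.
New length even (6). New median = avg of two middle elements.
x = 14: 1 elements are < x, 4 elements are > x.
New sorted list: [-14, 14, 20, 28, 30, 31]
New median = 24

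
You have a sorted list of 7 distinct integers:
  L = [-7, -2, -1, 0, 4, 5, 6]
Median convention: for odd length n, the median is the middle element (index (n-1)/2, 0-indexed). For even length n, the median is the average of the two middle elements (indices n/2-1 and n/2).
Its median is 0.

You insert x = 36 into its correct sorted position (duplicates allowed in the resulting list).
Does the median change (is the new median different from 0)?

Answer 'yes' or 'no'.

Old median = 0
Insert x = 36
New median = 2
Changed? yes

Answer: yes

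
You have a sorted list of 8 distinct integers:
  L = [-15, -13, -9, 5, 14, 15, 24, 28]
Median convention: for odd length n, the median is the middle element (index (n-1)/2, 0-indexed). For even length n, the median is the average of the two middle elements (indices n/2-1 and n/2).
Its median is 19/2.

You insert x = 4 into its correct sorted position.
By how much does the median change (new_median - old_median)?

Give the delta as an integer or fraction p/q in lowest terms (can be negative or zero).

Old median = 19/2
After inserting x = 4: new sorted = [-15, -13, -9, 4, 5, 14, 15, 24, 28]
New median = 5
Delta = 5 - 19/2 = -9/2

Answer: -9/2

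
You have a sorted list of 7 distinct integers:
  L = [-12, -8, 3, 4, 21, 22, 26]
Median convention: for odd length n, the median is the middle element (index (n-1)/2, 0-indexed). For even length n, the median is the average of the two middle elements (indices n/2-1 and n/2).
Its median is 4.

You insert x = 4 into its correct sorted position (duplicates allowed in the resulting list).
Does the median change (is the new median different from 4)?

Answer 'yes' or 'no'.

Old median = 4
Insert x = 4
New median = 4
Changed? no

Answer: no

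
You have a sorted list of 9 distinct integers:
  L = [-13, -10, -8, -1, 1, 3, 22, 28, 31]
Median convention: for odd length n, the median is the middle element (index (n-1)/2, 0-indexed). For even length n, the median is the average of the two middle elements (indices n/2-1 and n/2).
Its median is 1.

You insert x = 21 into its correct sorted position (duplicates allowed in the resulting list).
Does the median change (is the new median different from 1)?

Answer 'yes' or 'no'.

Old median = 1
Insert x = 21
New median = 2
Changed? yes

Answer: yes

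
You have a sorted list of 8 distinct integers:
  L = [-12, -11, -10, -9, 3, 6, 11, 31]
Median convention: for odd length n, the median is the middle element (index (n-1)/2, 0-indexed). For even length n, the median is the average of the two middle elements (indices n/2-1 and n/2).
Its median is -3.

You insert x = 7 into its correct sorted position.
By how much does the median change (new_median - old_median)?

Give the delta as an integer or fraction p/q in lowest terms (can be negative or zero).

Answer: 6

Derivation:
Old median = -3
After inserting x = 7: new sorted = [-12, -11, -10, -9, 3, 6, 7, 11, 31]
New median = 3
Delta = 3 - -3 = 6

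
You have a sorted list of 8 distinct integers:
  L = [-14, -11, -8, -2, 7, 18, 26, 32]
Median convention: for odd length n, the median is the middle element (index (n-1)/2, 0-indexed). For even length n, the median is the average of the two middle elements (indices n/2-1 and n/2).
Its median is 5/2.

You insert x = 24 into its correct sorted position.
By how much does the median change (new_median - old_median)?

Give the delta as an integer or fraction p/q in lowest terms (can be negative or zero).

Old median = 5/2
After inserting x = 24: new sorted = [-14, -11, -8, -2, 7, 18, 24, 26, 32]
New median = 7
Delta = 7 - 5/2 = 9/2

Answer: 9/2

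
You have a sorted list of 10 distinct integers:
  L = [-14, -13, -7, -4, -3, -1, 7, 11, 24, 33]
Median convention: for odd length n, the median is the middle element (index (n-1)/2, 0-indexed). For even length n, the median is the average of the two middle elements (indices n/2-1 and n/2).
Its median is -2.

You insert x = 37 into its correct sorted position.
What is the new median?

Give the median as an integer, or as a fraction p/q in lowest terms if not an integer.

Old list (sorted, length 10): [-14, -13, -7, -4, -3, -1, 7, 11, 24, 33]
Old median = -2
Insert x = 37
Old length even (10). Middle pair: indices 4,5 = -3,-1.
New length odd (11). New median = single middle element.
x = 37: 10 elements are < x, 0 elements are > x.
New sorted list: [-14, -13, -7, -4, -3, -1, 7, 11, 24, 33, 37]
New median = -1

Answer: -1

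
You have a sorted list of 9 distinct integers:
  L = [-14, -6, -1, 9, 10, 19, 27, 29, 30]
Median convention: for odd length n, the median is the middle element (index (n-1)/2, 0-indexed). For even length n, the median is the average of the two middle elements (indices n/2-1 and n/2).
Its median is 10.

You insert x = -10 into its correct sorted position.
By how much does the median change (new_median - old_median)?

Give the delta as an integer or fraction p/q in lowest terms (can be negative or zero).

Answer: -1/2

Derivation:
Old median = 10
After inserting x = -10: new sorted = [-14, -10, -6, -1, 9, 10, 19, 27, 29, 30]
New median = 19/2
Delta = 19/2 - 10 = -1/2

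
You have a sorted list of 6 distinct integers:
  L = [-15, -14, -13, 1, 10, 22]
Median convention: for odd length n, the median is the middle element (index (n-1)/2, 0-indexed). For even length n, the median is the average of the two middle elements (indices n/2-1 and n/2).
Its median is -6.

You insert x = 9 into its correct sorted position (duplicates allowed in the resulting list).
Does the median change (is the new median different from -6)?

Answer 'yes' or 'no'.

Answer: yes

Derivation:
Old median = -6
Insert x = 9
New median = 1
Changed? yes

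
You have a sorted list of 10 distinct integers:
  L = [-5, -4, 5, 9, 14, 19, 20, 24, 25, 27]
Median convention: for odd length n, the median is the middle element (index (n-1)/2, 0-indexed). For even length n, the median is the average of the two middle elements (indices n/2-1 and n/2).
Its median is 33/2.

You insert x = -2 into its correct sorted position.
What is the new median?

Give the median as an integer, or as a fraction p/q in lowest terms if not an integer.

Old list (sorted, length 10): [-5, -4, 5, 9, 14, 19, 20, 24, 25, 27]
Old median = 33/2
Insert x = -2
Old length even (10). Middle pair: indices 4,5 = 14,19.
New length odd (11). New median = single middle element.
x = -2: 2 elements are < x, 8 elements are > x.
New sorted list: [-5, -4, -2, 5, 9, 14, 19, 20, 24, 25, 27]
New median = 14

Answer: 14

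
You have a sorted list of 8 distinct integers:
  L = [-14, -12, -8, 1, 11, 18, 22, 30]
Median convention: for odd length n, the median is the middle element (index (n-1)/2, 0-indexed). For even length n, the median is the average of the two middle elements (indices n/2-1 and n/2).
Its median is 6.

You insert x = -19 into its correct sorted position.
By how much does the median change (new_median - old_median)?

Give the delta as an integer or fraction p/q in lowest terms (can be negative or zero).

Answer: -5

Derivation:
Old median = 6
After inserting x = -19: new sorted = [-19, -14, -12, -8, 1, 11, 18, 22, 30]
New median = 1
Delta = 1 - 6 = -5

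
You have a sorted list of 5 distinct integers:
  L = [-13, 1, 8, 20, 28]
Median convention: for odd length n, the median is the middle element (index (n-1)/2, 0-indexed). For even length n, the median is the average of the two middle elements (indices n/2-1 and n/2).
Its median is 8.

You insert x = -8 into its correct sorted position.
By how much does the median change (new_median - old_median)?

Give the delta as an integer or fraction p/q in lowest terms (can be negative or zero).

Old median = 8
After inserting x = -8: new sorted = [-13, -8, 1, 8, 20, 28]
New median = 9/2
Delta = 9/2 - 8 = -7/2

Answer: -7/2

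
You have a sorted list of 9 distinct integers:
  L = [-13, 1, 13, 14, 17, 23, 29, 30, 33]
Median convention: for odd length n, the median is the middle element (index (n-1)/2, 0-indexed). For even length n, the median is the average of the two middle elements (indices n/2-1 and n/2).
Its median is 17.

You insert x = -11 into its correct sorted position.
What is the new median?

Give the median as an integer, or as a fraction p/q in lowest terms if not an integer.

Old list (sorted, length 9): [-13, 1, 13, 14, 17, 23, 29, 30, 33]
Old median = 17
Insert x = -11
Old length odd (9). Middle was index 4 = 17.
New length even (10). New median = avg of two middle elements.
x = -11: 1 elements are < x, 8 elements are > x.
New sorted list: [-13, -11, 1, 13, 14, 17, 23, 29, 30, 33]
New median = 31/2

Answer: 31/2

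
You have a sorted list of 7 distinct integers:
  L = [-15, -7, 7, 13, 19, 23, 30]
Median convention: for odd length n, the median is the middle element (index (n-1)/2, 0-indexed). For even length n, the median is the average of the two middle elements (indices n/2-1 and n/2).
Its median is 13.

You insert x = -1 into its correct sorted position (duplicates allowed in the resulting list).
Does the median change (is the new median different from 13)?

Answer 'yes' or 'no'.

Answer: yes

Derivation:
Old median = 13
Insert x = -1
New median = 10
Changed? yes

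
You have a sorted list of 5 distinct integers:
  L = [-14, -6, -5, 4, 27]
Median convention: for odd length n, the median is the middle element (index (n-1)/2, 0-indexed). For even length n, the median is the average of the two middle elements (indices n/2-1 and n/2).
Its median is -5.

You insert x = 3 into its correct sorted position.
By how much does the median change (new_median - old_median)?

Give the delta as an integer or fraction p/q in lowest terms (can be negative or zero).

Old median = -5
After inserting x = 3: new sorted = [-14, -6, -5, 3, 4, 27]
New median = -1
Delta = -1 - -5 = 4

Answer: 4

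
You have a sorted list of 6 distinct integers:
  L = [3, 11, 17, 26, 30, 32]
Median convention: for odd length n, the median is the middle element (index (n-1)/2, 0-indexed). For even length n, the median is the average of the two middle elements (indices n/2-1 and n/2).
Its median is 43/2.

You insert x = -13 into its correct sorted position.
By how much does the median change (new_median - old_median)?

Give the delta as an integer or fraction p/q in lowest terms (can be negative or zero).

Old median = 43/2
After inserting x = -13: new sorted = [-13, 3, 11, 17, 26, 30, 32]
New median = 17
Delta = 17 - 43/2 = -9/2

Answer: -9/2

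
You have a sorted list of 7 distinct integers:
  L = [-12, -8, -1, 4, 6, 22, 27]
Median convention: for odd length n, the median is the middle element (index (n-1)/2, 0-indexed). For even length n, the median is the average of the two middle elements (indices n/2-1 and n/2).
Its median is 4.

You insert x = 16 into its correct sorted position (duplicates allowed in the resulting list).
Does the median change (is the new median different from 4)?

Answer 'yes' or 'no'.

Answer: yes

Derivation:
Old median = 4
Insert x = 16
New median = 5
Changed? yes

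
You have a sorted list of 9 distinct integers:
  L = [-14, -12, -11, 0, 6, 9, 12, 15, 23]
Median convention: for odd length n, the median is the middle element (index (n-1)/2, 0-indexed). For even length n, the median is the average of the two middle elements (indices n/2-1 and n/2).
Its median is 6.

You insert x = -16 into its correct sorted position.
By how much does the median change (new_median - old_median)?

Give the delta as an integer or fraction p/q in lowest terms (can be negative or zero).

Answer: -3

Derivation:
Old median = 6
After inserting x = -16: new sorted = [-16, -14, -12, -11, 0, 6, 9, 12, 15, 23]
New median = 3
Delta = 3 - 6 = -3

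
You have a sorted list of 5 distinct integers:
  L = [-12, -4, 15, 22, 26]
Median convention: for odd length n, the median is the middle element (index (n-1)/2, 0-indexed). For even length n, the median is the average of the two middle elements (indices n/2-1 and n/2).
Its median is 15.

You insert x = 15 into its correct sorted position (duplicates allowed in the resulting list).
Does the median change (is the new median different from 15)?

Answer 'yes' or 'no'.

Answer: no

Derivation:
Old median = 15
Insert x = 15
New median = 15
Changed? no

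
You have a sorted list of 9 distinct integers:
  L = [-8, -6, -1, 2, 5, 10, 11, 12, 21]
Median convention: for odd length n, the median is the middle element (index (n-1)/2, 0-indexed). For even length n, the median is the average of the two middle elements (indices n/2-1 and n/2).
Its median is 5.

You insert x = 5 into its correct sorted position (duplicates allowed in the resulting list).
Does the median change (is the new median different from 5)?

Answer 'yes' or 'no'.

Old median = 5
Insert x = 5
New median = 5
Changed? no

Answer: no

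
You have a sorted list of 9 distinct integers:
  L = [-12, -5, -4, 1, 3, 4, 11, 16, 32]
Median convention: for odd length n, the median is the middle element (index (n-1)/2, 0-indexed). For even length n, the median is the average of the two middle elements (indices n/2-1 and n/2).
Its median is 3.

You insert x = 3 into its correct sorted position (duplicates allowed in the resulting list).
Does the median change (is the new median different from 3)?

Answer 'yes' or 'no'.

Old median = 3
Insert x = 3
New median = 3
Changed? no

Answer: no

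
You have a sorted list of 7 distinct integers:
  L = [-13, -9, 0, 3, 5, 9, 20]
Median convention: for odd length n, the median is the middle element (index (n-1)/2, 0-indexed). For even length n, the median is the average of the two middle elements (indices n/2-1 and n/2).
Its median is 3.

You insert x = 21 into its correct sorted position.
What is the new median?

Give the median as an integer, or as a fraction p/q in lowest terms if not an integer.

Answer: 4

Derivation:
Old list (sorted, length 7): [-13, -9, 0, 3, 5, 9, 20]
Old median = 3
Insert x = 21
Old length odd (7). Middle was index 3 = 3.
New length even (8). New median = avg of two middle elements.
x = 21: 7 elements are < x, 0 elements are > x.
New sorted list: [-13, -9, 0, 3, 5, 9, 20, 21]
New median = 4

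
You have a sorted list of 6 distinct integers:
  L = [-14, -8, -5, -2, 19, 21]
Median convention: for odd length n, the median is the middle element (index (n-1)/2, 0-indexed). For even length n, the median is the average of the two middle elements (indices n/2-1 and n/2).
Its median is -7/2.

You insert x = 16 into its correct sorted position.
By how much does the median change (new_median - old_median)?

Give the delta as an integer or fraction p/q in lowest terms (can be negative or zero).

Answer: 3/2

Derivation:
Old median = -7/2
After inserting x = 16: new sorted = [-14, -8, -5, -2, 16, 19, 21]
New median = -2
Delta = -2 - -7/2 = 3/2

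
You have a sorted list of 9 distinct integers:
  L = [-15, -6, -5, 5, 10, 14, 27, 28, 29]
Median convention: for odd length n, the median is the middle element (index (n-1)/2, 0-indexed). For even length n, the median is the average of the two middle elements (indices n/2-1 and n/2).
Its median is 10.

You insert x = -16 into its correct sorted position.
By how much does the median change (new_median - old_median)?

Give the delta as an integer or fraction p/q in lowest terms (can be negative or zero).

Old median = 10
After inserting x = -16: new sorted = [-16, -15, -6, -5, 5, 10, 14, 27, 28, 29]
New median = 15/2
Delta = 15/2 - 10 = -5/2

Answer: -5/2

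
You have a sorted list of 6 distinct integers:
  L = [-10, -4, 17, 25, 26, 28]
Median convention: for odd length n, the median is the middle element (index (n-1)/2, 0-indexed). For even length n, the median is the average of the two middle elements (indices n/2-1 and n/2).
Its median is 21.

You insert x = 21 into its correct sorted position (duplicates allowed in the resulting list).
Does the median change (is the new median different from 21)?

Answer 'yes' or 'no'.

Answer: no

Derivation:
Old median = 21
Insert x = 21
New median = 21
Changed? no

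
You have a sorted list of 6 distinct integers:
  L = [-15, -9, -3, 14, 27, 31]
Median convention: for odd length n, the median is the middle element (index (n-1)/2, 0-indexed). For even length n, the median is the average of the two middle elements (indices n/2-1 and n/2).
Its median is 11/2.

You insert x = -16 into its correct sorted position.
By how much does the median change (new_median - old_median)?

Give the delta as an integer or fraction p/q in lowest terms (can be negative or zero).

Old median = 11/2
After inserting x = -16: new sorted = [-16, -15, -9, -3, 14, 27, 31]
New median = -3
Delta = -3 - 11/2 = -17/2

Answer: -17/2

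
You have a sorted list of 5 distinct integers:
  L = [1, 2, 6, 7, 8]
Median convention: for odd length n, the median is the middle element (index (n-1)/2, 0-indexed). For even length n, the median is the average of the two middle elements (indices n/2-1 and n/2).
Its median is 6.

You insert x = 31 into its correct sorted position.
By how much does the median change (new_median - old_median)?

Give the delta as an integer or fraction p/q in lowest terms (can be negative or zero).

Old median = 6
After inserting x = 31: new sorted = [1, 2, 6, 7, 8, 31]
New median = 13/2
Delta = 13/2 - 6 = 1/2

Answer: 1/2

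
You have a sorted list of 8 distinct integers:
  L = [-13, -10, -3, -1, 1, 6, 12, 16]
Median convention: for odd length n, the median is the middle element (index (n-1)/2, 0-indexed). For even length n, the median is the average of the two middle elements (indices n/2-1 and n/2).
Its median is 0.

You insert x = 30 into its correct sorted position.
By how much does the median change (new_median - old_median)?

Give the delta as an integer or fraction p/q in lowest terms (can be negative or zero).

Old median = 0
After inserting x = 30: new sorted = [-13, -10, -3, -1, 1, 6, 12, 16, 30]
New median = 1
Delta = 1 - 0 = 1

Answer: 1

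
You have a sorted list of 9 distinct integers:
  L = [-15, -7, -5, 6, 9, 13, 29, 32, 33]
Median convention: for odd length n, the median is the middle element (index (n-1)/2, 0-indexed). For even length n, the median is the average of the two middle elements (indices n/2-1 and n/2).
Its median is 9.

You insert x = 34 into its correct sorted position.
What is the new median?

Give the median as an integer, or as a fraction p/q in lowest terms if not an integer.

Answer: 11

Derivation:
Old list (sorted, length 9): [-15, -7, -5, 6, 9, 13, 29, 32, 33]
Old median = 9
Insert x = 34
Old length odd (9). Middle was index 4 = 9.
New length even (10). New median = avg of two middle elements.
x = 34: 9 elements are < x, 0 elements are > x.
New sorted list: [-15, -7, -5, 6, 9, 13, 29, 32, 33, 34]
New median = 11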